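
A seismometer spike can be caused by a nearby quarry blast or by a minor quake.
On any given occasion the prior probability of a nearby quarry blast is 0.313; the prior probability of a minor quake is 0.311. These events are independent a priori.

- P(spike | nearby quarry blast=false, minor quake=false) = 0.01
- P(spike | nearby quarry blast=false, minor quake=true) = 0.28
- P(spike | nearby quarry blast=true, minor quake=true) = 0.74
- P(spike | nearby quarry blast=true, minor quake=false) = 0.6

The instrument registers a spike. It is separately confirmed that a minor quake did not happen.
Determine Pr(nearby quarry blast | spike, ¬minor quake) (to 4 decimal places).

Sum P(spike|·) weighted by the priors over both values of nearby quarry blast:
  P(spike | ¬minor quake) = 0.01·0.687 + 0.6·0.313
        = 0.006870 + 0.187800 = 0.194670
The terms with nearby quarry blast present sum to 0.187800, so
  P(nearby quarry blast | spike, ¬minor quake) = 0.187800 / 0.194670 ≈ 0.9647

Pr(nearby quarry blast | spike, ¬minor quake) ≈ 0.9647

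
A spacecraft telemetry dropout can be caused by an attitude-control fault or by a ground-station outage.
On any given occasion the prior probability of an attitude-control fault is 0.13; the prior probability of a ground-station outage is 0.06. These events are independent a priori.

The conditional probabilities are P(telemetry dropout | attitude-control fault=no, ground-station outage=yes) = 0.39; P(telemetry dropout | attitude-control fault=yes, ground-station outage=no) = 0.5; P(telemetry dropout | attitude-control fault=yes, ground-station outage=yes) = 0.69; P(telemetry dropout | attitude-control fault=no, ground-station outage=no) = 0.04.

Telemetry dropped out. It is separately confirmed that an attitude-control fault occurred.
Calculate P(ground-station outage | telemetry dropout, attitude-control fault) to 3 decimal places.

P(ground-station outage | telemetry dropout, attitude-control fault) ≈ 0.081

By total probability over both values of ground-station outage:
  P(telemetry dropout | attitude-control fault) = 0.5·0.94 + 0.69·0.06
        = 0.470000 + 0.041400 = 0.511400
The terms with ground-station outage present sum to 0.041400, so
  P(ground-station outage | telemetry dropout, attitude-control fault) = 0.041400 / 0.511400 ≈ 0.081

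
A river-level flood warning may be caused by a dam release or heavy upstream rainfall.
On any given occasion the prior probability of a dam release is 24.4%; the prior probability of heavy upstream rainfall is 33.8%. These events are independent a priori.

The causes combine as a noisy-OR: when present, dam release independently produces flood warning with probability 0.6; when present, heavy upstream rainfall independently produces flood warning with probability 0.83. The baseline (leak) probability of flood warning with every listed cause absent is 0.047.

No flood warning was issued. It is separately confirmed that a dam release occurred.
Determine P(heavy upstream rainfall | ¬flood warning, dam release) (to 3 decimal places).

P(heavy upstream rainfall | ¬flood warning, dam release) ≈ 0.080

Under noisy-OR, P(flood warning | causes) = 1 − (1−0.047)·∏(1−qᵢ) over the active causes.
Sum P(¬flood warning|·) weighted by the priors over both values of heavy upstream rainfall:
  P(¬flood warning | dam release) = 0.3812·0.662 + 0.064804·0.338
        = 0.252354 + 0.021904 = 0.274258
Keeping only the heavy upstream rainfall-present terms gives 0.021904, so
  P(heavy upstream rainfall | ¬flood warning, dam release) = 0.021904 / 0.274258 ≈ 0.080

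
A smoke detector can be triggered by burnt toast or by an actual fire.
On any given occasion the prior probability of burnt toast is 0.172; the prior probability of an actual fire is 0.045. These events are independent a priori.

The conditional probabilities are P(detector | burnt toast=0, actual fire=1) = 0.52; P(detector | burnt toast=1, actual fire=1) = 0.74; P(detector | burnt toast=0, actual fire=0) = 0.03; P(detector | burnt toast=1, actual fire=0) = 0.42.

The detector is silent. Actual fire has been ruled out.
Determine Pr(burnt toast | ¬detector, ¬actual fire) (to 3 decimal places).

Pr(burnt toast | ¬detector, ¬actual fire) ≈ 0.110

For the numerator, keep only burnt toast=true terms: 0.58*0.172 = 0.099760
Normalizer over all consistent configurations: 0.97*0.828 + 0.58*0.172 = 0.902920
P(burnt toast | ¬detector, ¬actual fire) = 0.099760/0.902920 ≈ 0.110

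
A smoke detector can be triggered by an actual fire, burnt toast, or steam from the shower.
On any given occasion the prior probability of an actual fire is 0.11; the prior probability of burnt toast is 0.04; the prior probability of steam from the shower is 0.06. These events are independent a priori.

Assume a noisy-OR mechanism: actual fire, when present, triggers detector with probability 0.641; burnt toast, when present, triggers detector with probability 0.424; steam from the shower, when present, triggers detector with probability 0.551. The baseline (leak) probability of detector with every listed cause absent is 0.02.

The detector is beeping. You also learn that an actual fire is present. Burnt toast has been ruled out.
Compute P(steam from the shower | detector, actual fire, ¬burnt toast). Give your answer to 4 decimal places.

P(steam from the shower | detector, actual fire, ¬burnt toast) ≈ 0.0766

Under noisy-OR, P(detector | causes) = 1 − (1−0.02)·∏(1−qᵢ) over the active causes.
P(detector | actual fire, ¬burnt toast) = 0.64818×0.94 + 0.842033×0.06 = 0.609289 + 0.050522 = 0.659811
The steam from the shower-present share is 0.842033×0.06 = 0.050522.
P(steam from the shower | detector, actual fire, ¬burnt toast) = 0.050522 / 0.659811 ≈ 0.0766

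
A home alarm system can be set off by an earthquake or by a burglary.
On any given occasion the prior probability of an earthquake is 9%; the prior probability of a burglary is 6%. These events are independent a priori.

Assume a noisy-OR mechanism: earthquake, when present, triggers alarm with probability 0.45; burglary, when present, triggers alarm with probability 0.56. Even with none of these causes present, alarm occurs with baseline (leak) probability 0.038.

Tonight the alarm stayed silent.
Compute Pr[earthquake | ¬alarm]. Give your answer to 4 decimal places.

Under noisy-OR, P(alarm | causes) = 1 − (1−0.038)·∏(1−qᵢ) over the active causes.
P(¬alarm) = 0.962*0.91*0.94 + 0.42328*0.91*0.06 + 0.5291*0.09*0.94 + 0.232804*0.09*0.06 = 0.822895 + 0.023111 + 0.044762 + 0.001257 = 0.892025
Of this, 0.046019 comes from 0.044762 + 0.001257 (the earthquake=true cases).
P(earthquake | ¬alarm) = 0.046019 / 0.892025 ≈ 0.0516

Pr[earthquake | ¬alarm] ≈ 0.0516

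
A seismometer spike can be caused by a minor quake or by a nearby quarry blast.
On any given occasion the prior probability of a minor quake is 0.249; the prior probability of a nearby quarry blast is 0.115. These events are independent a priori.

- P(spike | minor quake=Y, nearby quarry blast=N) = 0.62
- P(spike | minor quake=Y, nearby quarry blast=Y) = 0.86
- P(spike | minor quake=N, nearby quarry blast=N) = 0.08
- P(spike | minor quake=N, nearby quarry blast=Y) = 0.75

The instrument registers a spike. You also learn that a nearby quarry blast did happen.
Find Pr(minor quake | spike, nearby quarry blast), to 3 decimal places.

P(spike | nearby quarry blast) = 0.75×0.751 + 0.86×0.249 = 0.563250 + 0.214140 = 0.777390
Of this, 0.214140 comes from 0.86×0.249 (the minor quake=true cases).
P(minor quake | spike, nearby quarry blast) = 0.214140 / 0.777390 ≈ 0.275

Pr(minor quake | spike, nearby quarry blast) ≈ 0.275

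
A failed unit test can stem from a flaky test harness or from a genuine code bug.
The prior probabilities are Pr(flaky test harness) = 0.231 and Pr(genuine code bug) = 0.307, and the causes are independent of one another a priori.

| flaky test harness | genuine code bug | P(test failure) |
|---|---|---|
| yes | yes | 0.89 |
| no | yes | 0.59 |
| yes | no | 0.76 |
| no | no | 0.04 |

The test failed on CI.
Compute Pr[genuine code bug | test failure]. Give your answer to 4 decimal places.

P(test failure) = 0.04·0.769·0.693 + 0.59·0.769·0.307 + 0.76·0.231·0.693 + 0.89·0.231·0.307 = 0.021317 + 0.139289 + 0.121663 + 0.063116 = 0.345385
Restricting to configurations with genuine code bug present: 0.139289 + 0.063116 = 0.202405.
P(genuine code bug | test failure) = 0.202405 / 0.345385 ≈ 0.5860

Pr[genuine code bug | test failure] ≈ 0.5860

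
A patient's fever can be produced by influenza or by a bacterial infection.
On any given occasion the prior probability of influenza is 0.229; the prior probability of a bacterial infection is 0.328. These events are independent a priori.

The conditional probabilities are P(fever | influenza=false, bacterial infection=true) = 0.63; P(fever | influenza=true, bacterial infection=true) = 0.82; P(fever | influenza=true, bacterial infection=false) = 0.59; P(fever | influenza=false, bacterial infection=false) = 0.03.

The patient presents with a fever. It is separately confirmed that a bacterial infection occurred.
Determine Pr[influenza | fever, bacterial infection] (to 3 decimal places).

P(fever | bacterial infection) = 0.63×0.771 + 0.82×0.229 = 0.485730 + 0.187780 = 0.673510
Restricting to configurations with influenza present: 0.82×0.229 = 0.187780.
So P(influenza | fever, bacterial infection) = 0.187780/0.673510 ≈ 0.279.

Pr[influenza | fever, bacterial infection] ≈ 0.279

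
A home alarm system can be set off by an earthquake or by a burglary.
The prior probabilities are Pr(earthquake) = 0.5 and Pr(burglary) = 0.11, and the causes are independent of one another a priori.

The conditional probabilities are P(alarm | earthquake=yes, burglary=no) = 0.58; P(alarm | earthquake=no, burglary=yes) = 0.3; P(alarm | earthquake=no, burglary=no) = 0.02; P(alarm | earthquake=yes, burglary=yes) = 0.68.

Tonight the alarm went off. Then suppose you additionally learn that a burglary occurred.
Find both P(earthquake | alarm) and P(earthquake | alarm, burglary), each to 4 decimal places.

Weight on earthquake=true, given the evidence: 0.258100 + 0.037400 = 0.295500
Denominator P(alarm): 0.02×0.5×0.89 + 0.3×0.5×0.11 + 0.58×0.5×0.89 + 0.68×0.5×0.11 = 0.320900
P(earthquake | alarm) = 0.295500/0.320900 ≈ 0.9208

Now also conditioning on burglary=true:
Sum P(alarm|·) weighted by the priors over both values of earthquake:
  P(alarm | burglary) = 0.3·0.5 + 0.68·0.5
        = 0.150000 + 0.340000 = 0.490000
Configurations with earthquake contribute 0.340000, so
  P(earthquake | alarm, burglary) = 0.340000 / 0.490000 ≈ 0.6939

P(earthquake | alarm) ≈ 0.9208; P(earthquake | alarm, burglary) ≈ 0.6939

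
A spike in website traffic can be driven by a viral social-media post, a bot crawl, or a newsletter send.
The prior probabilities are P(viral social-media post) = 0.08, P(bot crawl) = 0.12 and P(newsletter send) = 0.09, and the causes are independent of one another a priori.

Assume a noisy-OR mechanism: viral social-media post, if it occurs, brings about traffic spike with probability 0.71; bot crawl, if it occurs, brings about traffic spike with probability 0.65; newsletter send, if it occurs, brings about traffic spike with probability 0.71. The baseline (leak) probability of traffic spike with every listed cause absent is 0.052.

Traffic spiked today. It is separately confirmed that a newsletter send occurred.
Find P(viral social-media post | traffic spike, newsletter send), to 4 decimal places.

Under noisy-OR, P(traffic spike | causes) = 1 − (1−0.052)·∏(1−qᵢ) over the active causes.
Sum P(traffic spike|·) weighted by the priors over the 4 (viral social-media post, bot crawl) configurations:
  P(traffic spike | newsletter send) = 0.72508×0.92×0.88 + 0.903778×0.92×0.12 + 0.920273×0.08×0.88 + 0.972096×0.08×0.12
        = 0.587025 + 0.099777 + 0.064787 + 0.009332 = 0.760921
The terms with viral social-media post present sum to 0.074119, so
  P(viral social-media post | traffic spike, newsletter send) = 0.074119 / 0.760921 ≈ 0.0974

P(viral social-media post | traffic spike, newsletter send) ≈ 0.0974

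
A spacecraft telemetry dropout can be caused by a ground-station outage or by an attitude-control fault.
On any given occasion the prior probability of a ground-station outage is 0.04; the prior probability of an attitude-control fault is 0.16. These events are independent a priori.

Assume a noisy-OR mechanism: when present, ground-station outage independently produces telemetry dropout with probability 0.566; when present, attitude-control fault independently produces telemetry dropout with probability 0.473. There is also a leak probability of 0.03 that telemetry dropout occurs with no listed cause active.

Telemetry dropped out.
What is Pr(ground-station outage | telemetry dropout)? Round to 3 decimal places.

Pr(ground-station outage | telemetry dropout) ≈ 0.198

Under noisy-OR, P(telemetry dropout | causes) = 1 − (1−0.03)·∏(1−qᵢ) over the active causes.
Weight on ground-station outage=true, given the evidence: 0.019455 + 0.004980 = 0.024435
The normalizing constant is 0.03·0.96·0.84 + 0.48881·0.96·0.16 + 0.57902·0.04·0.84 + 0.778144·0.04·0.16 = 0.123708
P(ground-station outage | telemetry dropout) = 0.024435/0.123708 ≈ 0.198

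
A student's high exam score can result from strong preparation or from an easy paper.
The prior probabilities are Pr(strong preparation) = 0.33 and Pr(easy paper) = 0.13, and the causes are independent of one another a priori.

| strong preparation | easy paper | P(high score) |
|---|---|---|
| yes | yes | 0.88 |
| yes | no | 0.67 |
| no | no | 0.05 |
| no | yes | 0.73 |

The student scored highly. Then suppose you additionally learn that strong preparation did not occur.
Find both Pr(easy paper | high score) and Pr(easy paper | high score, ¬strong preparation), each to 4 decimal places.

Sum P(high score|·) weighted by the priors over the 4 (strong preparation, easy paper) configurations:
  P(high score) = 0.05·0.67·0.87 + 0.73·0.67·0.13 + 0.67·0.33·0.87 + 0.88·0.33·0.13
        = 0.029145 + 0.063583 + 0.192357 + 0.037752 = 0.322837
Configurations with easy paper contribute 0.101335, so
  P(easy paper | high score) = 0.101335 / 0.322837 ≈ 0.3139

With the extra evidence:
P(high score | ¬strong preparation) = 0.05*0.87 + 0.73*0.13 = 0.043500 + 0.094900 = 0.138400
Restricting to configurations with easy paper present: 0.73*0.13 = 0.094900.
Hence the posterior is 0.094900/0.138400 ≈ 0.6857.
Ruling out strong preparation raises the posterior on easy paper — the flip side of explaining away.

Pr(easy paper | high score) ≈ 0.3139; Pr(easy paper | high score, ¬strong preparation) ≈ 0.6857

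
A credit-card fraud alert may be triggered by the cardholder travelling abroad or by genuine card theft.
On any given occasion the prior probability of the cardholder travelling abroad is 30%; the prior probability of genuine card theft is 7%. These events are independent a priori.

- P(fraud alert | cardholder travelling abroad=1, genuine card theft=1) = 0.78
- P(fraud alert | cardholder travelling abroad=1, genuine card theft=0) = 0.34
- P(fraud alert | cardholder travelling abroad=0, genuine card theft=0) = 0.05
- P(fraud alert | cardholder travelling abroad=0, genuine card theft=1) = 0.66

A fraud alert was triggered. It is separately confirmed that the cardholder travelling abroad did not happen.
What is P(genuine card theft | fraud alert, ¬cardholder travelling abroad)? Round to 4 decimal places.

Sum P(fraud alert|·) weighted by the priors over both values of genuine card theft:
  P(fraud alert | ¬cardholder travelling abroad) = 0.05*0.93 + 0.66*0.07
        = 0.046500 + 0.046200 = 0.092700
Keeping only the genuine card theft-present terms gives 0.046200, so
  P(genuine card theft | fraud alert, ¬cardholder travelling abroad) = 0.046200 / 0.092700 ≈ 0.4984

P(genuine card theft | fraud alert, ¬cardholder travelling abroad) ≈ 0.4984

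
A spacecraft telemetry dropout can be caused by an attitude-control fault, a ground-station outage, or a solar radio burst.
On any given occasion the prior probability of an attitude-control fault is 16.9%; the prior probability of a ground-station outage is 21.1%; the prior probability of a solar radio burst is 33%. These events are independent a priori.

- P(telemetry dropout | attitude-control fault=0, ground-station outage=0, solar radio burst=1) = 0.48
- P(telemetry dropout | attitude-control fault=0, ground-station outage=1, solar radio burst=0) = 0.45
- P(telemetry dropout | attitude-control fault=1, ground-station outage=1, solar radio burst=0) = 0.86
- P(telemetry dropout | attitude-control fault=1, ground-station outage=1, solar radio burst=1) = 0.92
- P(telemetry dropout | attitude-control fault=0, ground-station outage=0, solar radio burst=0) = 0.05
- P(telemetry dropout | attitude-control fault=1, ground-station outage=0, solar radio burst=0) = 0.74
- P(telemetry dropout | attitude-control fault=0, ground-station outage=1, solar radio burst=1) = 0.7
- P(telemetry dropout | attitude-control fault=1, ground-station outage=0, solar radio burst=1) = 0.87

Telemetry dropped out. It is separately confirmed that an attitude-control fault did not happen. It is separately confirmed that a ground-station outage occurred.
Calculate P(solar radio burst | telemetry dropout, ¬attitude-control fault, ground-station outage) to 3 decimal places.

P(solar radio burst | telemetry dropout, ¬attitude-control fault, ground-station outage) ≈ 0.434

Numerator (weight on configurations with solar radio burst): 0.7*0.33 = 0.231000
Normalizer over all consistent configurations: 0.45*0.67 + 0.7*0.33 = 0.532500
Posterior = 0.231000 / 0.532500 ≈ 0.434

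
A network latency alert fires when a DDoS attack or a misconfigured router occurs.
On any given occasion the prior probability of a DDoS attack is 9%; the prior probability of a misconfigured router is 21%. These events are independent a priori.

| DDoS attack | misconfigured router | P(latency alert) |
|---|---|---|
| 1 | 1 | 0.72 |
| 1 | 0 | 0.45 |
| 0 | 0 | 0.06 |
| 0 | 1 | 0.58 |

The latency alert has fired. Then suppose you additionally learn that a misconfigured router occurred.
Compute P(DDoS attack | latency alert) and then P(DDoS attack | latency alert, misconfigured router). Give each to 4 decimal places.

Weight on DDoS attack=true, given the evidence: 0.031995 + 0.013608 = 0.045603
Normalizer over all consistent configurations: 0.06*0.91*0.79 + 0.58*0.91*0.21 + 0.45*0.09*0.79 + 0.72*0.09*0.21 = 0.199575
P(DDoS attack | latency alert) = 0.045603/0.199575 ≈ 0.2285

With the extra evidence:
P(latency alert | misconfigured router) = 0.58×0.91 + 0.72×0.09 = 0.527800 + 0.064800 = 0.592600
Restricting to configurations with DDoS attack present: 0.72×0.09 = 0.064800.
Hence the posterior is 0.064800/0.592600 ≈ 0.1093.

P(DDoS attack | latency alert) ≈ 0.2285; P(DDoS attack | latency alert, misconfigured router) ≈ 0.1093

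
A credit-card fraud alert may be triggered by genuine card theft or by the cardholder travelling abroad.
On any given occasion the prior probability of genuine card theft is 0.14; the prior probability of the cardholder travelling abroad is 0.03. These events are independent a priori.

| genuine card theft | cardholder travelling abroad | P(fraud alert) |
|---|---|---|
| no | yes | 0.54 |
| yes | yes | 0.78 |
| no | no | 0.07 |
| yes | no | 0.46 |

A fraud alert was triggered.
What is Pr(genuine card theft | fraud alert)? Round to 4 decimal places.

Weight on genuine card theft=true, given the evidence: 0.062468 + 0.003276 = 0.065744
Normalizer over all consistent configurations: 0.07·0.86·0.97 + 0.54·0.86·0.03 + 0.46·0.14·0.97 + 0.78·0.14·0.03 = 0.138070
P(genuine card theft | fraud alert) = 0.065744/0.138070 ≈ 0.4762

Pr(genuine card theft | fraud alert) ≈ 0.4762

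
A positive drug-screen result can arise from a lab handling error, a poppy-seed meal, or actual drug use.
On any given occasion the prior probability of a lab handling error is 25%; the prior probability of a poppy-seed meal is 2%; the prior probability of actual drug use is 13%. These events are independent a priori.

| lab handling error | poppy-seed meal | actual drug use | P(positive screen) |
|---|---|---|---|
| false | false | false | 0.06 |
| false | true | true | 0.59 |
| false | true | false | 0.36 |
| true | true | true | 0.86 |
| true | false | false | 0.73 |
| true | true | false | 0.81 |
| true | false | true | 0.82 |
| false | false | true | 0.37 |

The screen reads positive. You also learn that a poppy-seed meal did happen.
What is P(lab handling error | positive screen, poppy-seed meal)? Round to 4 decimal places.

P(lab handling error | positive screen, poppy-seed meal) ≈ 0.4111

Enumerate the 4 (lab handling error, actual drug use) configurations and weight by the priors:
  P(positive screen | poppy-seed meal) = 0.36×0.75×0.87 + 0.59×0.75×0.13 + 0.81×0.25×0.87 + 0.86×0.25×0.13
        = 0.234900 + 0.057525 + 0.176175 + 0.027950 = 0.496550
Configurations with lab handling error contribute 0.204125, so
  P(lab handling error | positive screen, poppy-seed meal) = 0.204125 / 0.496550 ≈ 0.4111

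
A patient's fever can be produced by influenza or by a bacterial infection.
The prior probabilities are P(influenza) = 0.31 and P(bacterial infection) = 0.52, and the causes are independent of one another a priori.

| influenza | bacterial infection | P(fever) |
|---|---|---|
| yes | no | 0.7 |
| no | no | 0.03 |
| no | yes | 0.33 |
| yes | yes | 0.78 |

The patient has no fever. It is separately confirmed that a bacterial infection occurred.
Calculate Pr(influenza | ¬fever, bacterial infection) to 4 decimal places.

Pr(influenza | ¬fever, bacterial infection) ≈ 0.1286

Enumerate both values of influenza and weight by the priors:
  P(¬fever | bacterial infection) = 0.67×0.69 + 0.22×0.31
        = 0.462300 + 0.068200 = 0.530500
Keeping only the influenza-present terms gives 0.068200, so
  P(influenza | ¬fever, bacterial infection) = 0.068200 / 0.530500 ≈ 0.1286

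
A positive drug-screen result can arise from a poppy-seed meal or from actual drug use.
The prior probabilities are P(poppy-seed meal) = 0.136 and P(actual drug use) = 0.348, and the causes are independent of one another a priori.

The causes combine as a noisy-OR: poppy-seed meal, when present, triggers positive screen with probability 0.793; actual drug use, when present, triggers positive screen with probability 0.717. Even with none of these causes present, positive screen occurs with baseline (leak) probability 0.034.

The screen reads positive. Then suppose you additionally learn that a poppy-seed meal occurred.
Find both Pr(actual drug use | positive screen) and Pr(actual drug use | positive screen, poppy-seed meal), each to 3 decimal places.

Pr(actual drug use | positive screen) ≈ 0.745; Pr(actual drug use | positive screen, poppy-seed meal) ≈ 0.386

Under noisy-OR, P(positive screen | causes) = 1 − (1−0.034)·∏(1−qᵢ) over the active causes.
Numerator (weight on configurations with actual drug use): 0.218475 + 0.044650 = 0.263125
The normalizing constant is 0.034·0.864·0.652 + 0.726622·0.864·0.348 + 0.800038·0.136·0.652 + 0.943411·0.136·0.348 = 0.353219
Posterior = 0.263125 / 0.353219 ≈ 0.745

With the extra evidence:
Numerator (weight on configurations with actual drug use): 0.943411×0.348 = 0.328307
Denominator P(positive screen | poppy-seed meal): 0.800038×0.652 + 0.943411×0.348 = 0.849932
Posterior = 0.328307 / 0.849932 ≈ 0.386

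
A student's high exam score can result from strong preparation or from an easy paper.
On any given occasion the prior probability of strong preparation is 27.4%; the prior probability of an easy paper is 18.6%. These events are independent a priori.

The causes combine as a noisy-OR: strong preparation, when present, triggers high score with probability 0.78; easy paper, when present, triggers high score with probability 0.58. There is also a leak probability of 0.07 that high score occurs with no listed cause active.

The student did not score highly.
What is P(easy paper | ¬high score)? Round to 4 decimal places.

Under noisy-OR, P(high score | causes) = 1 − (1−0.07)·∏(1−qᵢ) over the active causes.
Sum P(¬high score|·) weighted by the priors over the 4 (strong preparation, easy paper) configurations:
  P(¬high score) = 0.93×0.726×0.814 + 0.3906×0.726×0.186 + 0.2046×0.274×0.814 + 0.085932×0.274×0.186
        = 0.549597 + 0.052745 + 0.045633 + 0.004379 = 0.652354
Configurations with easy paper contribute 0.057124, so
  P(easy paper | ¬high score) = 0.057124 / 0.652354 ≈ 0.0876

P(easy paper | ¬high score) ≈ 0.0876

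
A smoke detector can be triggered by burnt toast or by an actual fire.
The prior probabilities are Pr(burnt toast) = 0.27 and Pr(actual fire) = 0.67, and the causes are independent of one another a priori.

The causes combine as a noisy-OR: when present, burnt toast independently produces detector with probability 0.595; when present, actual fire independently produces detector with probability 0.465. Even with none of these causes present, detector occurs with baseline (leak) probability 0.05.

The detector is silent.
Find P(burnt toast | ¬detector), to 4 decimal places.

P(burnt toast | ¬detector) ≈ 0.1303

Under noisy-OR, P(detector | causes) = 1 − (1−0.05)·∏(1−qᵢ) over the active causes.
P(¬detector) = 0.95×0.73×0.33 + 0.50825×0.73×0.67 + 0.38475×0.27×0.33 + 0.205841×0.27×0.67 = 0.228855 + 0.248585 + 0.034281 + 0.037237 = 0.548958
Restricting to configurations with burnt toast present: 0.034281 + 0.037237 = 0.071518.
P(burnt toast | ¬detector) = 0.071518 / 0.548958 ≈ 0.1303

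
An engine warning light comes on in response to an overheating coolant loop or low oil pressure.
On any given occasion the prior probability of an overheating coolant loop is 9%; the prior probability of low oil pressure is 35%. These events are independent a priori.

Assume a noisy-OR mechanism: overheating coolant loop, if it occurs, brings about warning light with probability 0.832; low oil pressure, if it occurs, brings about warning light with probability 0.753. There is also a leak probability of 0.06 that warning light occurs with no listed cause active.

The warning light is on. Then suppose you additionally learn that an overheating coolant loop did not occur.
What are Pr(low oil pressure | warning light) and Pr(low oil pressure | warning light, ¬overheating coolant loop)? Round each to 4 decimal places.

Under noisy-OR, P(warning light | causes) = 1 − (1−0.06)·∏(1−qᵢ) over the active causes.
P(warning light) = 0.06×0.91×0.65 + 0.76782×0.91×0.35 + 0.84208×0.09×0.65 + 0.960994×0.09×0.35 = 0.035490 + 0.244551 + 0.049262 + 0.030271 = 0.359574
Of this, 0.274822 comes from 0.244551 + 0.030271 (the low oil pressure=true cases).
So P(low oil pressure | warning light) = 0.274822/0.359574 ≈ 0.7643.

Now condition on the additional information:
Numerator (weight on configurations with low oil pressure): 0.76782·0.35 = 0.268737
The normalizing constant is 0.06·0.65 + 0.76782·0.35 = 0.307737
P(low oil pressure | warning light, ¬overheating coolant loop) = 0.268737/0.307737 ≈ 0.8733
With overheating coolant loop excluded, low oil pressure must carry more of the explanatory weight for the warning light.

Pr(low oil pressure | warning light) ≈ 0.7643; Pr(low oil pressure | warning light, ¬overheating coolant loop) ≈ 0.8733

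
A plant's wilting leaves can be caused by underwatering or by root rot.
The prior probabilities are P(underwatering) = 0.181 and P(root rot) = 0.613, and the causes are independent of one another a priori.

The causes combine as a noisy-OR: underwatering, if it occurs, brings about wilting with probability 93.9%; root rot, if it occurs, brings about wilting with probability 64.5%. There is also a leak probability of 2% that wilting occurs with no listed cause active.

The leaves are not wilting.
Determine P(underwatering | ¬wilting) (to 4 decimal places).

Under noisy-OR, P(wilting | causes) = 1 − (1−0.02)·∏(1−qᵢ) over the active causes.
By total probability over the 4 (underwatering, root rot) configurations:
  P(¬wilting) = 0.98*0.819*0.387 + 0.3479*0.819*0.613 + 0.05978*0.181*0.387 + 0.021222*0.181*0.613
        = 0.310614 + 0.174662 + 0.004187 + 0.002355 = 0.491818
The terms with underwatering present sum to 0.006542, so
  P(underwatering | ¬wilting) = 0.006542 / 0.491818 ≈ 0.0133

P(underwatering | ¬wilting) ≈ 0.0133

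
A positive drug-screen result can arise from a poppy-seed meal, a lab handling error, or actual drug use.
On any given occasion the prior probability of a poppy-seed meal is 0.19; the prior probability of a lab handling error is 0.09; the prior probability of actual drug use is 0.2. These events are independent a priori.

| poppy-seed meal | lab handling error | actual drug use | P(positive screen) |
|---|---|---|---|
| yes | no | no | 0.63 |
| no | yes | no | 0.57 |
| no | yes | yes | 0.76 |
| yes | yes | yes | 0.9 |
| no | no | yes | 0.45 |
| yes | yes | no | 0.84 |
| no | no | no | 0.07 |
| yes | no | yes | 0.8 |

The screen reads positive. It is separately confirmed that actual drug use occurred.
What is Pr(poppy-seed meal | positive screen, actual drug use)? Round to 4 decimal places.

Sum P(positive screen|·) weighted by the priors over the 4 (poppy-seed meal, lab handling error) configurations:
  P(positive screen | actual drug use) = 0.45·0.81·0.91 + 0.76·0.81·0.09 + 0.8·0.19·0.91 + 0.9·0.19·0.09
        = 0.331695 + 0.055404 + 0.138320 + 0.015390 = 0.540809
Configurations with poppy-seed meal contribute 0.153710, so
  P(poppy-seed meal | positive screen, actual drug use) = 0.153710 / 0.540809 ≈ 0.2842

Pr(poppy-seed meal | positive screen, actual drug use) ≈ 0.2842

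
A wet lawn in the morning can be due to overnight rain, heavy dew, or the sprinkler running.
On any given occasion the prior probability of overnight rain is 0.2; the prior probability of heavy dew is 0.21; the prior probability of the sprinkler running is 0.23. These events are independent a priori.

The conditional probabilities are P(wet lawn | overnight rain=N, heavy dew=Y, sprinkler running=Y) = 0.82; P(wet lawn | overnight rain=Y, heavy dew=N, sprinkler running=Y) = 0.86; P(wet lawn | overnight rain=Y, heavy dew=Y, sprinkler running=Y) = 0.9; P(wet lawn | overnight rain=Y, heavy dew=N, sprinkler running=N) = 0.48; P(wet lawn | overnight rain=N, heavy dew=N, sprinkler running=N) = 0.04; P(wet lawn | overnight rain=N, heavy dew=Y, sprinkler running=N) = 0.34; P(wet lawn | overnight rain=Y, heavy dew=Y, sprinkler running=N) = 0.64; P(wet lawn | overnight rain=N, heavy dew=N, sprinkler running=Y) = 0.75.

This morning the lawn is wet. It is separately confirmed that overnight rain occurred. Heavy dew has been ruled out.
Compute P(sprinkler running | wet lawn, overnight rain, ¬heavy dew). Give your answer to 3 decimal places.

P(sprinkler running | wet lawn, overnight rain, ¬heavy dew) ≈ 0.349

P(wet lawn | overnight rain, ¬heavy dew) = 0.48*0.77 + 0.86*0.23 = 0.369600 + 0.197800 = 0.567400
Restricting to configurations with sprinkler running present: 0.86*0.23 = 0.197800.
So P(sprinkler running | wet lawn, overnight rain, ¬heavy dew) = 0.197800/0.567400 ≈ 0.349.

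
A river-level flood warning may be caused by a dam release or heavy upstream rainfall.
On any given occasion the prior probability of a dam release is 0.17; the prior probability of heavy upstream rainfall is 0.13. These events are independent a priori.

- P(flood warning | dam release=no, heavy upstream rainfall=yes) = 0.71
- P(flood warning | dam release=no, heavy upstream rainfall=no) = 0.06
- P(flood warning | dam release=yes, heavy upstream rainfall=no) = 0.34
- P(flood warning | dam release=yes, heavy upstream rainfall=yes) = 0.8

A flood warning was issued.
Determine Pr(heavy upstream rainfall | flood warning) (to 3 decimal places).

By total probability over the 4 (dam release, heavy upstream rainfall) configurations:
  P(flood warning) = 0.06×0.83×0.87 + 0.71×0.83×0.13 + 0.34×0.17×0.87 + 0.8×0.17×0.13
        = 0.043326 + 0.076609 + 0.050286 + 0.017680 = 0.187901
Configurations with heavy upstream rainfall contribute 0.094289, so
  P(heavy upstream rainfall | flood warning) = 0.094289 / 0.187901 ≈ 0.502

Pr(heavy upstream rainfall | flood warning) ≈ 0.502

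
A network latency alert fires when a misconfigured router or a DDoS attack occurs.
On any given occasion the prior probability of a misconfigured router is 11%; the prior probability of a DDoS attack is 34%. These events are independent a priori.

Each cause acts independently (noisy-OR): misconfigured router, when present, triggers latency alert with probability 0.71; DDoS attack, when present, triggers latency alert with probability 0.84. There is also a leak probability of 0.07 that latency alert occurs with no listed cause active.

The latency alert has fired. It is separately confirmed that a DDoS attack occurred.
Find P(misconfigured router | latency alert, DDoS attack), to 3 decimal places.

P(misconfigured router | latency alert, DDoS attack) ≈ 0.122

Under noisy-OR, P(latency alert | causes) = 1 − (1−0.07)·∏(1−qᵢ) over the active causes.
P(latency alert | DDoS attack) = 0.8512·0.89 + 0.956848·0.11 = 0.757568 + 0.105253 = 0.862821
Restricting to configurations with misconfigured router present: 0.956848·0.11 = 0.105253.
Hence the posterior is 0.105253/0.862821 ≈ 0.122.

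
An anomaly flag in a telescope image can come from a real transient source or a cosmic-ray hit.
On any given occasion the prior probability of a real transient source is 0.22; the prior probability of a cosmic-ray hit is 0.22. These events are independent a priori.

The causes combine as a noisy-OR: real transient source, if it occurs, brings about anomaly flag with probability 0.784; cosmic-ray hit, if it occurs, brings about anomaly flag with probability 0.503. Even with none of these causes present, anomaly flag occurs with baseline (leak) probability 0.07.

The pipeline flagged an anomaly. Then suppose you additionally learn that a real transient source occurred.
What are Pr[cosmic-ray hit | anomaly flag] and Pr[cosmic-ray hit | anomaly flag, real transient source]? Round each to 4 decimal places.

Under noisy-OR, P(anomaly flag | causes) = 1 − (1−0.07)·∏(1−qᵢ) over the active causes.
By total probability over the 4 (real transient source, cosmic-ray hit) configurations:
  P(anomaly flag) = 0.07·0.78·0.78 + 0.53779·0.78·0.22 + 0.79912·0.22·0.78 + 0.900163·0.22·0.22
        = 0.042588 + 0.092285 + 0.137129 + 0.043568 = 0.315570
Configurations with cosmic-ray hit contribute 0.135853, so
  P(cosmic-ray hit | anomaly flag) = 0.135853 / 0.315570 ≈ 0.4305

With the extra evidence:
P(anomaly flag | real transient source) = 0.79912×0.78 + 0.900163×0.22 = 0.623314 + 0.198036 = 0.821350
The cosmic-ray hit-present share is 0.900163×0.22 = 0.198036.
So P(cosmic-ray hit | anomaly flag, real transient source) = 0.198036/0.821350 ≈ 0.2411.
This is intercausal reasoning (explaining away): once real transient source accounts for the anomaly flag, cosmic-ray hit becomes less likely.

Pr[cosmic-ray hit | anomaly flag] ≈ 0.4305; Pr[cosmic-ray hit | anomaly flag, real transient source] ≈ 0.2411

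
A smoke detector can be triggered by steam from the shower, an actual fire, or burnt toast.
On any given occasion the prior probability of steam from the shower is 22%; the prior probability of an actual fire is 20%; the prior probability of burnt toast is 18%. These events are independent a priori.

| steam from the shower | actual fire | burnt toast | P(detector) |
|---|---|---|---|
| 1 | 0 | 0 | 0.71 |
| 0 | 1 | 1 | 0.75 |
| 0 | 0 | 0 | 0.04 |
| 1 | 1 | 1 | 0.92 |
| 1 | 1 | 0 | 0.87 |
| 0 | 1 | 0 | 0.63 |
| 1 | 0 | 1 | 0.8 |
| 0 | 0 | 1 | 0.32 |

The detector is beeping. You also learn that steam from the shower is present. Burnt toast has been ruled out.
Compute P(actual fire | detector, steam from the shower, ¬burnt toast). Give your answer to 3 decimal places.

P(actual fire | detector, steam from the shower, ¬burnt toast) ≈ 0.235

Weight on actual fire=true, given the evidence: 0.87×0.2 = 0.174000
Normalizer over all consistent configurations: 0.71×0.8 + 0.87×0.2 = 0.742000
P(actual fire | detector, steam from the shower, ¬burnt toast) = 0.174000/0.742000 ≈ 0.235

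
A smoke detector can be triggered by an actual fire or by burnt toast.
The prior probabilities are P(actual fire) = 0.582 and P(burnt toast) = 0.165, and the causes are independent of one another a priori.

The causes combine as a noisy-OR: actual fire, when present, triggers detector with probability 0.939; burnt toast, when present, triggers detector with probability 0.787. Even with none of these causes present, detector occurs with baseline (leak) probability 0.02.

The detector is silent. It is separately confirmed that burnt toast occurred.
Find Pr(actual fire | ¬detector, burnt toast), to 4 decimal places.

Pr(actual fire | ¬detector, burnt toast) ≈ 0.0783

Under noisy-OR, P(detector | causes) = 1 − (1−0.02)·∏(1−qᵢ) over the active causes.
Numerator (weight on configurations with actual fire): 0.012733*0.582 = 0.007411
Denominator P(¬detector | burnt toast): 0.20874*0.418 + 0.012733*0.582 = 0.094664
Posterior = 0.007411 / 0.094664 ≈ 0.0783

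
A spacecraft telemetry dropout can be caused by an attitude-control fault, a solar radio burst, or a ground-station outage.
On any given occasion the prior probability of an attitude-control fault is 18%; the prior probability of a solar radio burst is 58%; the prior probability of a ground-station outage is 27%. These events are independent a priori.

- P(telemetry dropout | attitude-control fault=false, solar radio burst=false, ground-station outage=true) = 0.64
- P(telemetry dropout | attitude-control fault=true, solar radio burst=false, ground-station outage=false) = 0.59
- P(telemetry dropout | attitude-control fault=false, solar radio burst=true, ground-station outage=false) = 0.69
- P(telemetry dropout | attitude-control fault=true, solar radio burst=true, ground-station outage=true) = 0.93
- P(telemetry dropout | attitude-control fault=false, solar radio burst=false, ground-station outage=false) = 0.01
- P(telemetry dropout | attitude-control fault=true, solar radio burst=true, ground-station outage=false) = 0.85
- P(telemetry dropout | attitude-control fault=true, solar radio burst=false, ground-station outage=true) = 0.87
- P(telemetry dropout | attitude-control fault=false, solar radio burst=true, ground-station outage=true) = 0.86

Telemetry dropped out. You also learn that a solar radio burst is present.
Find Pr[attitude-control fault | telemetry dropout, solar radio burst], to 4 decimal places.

P(telemetry dropout | solar radio burst) = 0.69·0.82·0.73 + 0.86·0.82·0.27 + 0.85·0.18·0.73 + 0.93·0.18·0.27 = 0.413034 + 0.190404 + 0.111690 + 0.045198 = 0.760326
Restricting to configurations with attitude-control fault present: 0.111690 + 0.045198 = 0.156888.
So P(attitude-control fault | telemetry dropout, solar radio burst) = 0.156888/0.760326 ≈ 0.2063.

Pr[attitude-control fault | telemetry dropout, solar radio burst] ≈ 0.2063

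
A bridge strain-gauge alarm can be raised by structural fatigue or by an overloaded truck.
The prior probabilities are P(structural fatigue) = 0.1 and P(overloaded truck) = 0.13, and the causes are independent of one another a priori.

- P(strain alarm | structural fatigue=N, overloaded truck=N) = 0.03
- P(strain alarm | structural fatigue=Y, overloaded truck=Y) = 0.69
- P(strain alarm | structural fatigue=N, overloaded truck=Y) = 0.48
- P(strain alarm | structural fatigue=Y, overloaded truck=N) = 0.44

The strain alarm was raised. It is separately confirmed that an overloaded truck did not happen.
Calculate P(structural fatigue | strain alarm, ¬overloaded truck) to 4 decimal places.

P(structural fatigue | strain alarm, ¬overloaded truck) ≈ 0.6197

Enumerate both values of structural fatigue and weight by the priors:
  P(strain alarm | ¬overloaded truck) = 0.03·0.9 + 0.44·0.1
        = 0.027000 + 0.044000 = 0.071000
Keeping only the structural fatigue-present terms gives 0.044000, so
  P(structural fatigue | strain alarm, ¬overloaded truck) = 0.044000 / 0.071000 ≈ 0.6197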